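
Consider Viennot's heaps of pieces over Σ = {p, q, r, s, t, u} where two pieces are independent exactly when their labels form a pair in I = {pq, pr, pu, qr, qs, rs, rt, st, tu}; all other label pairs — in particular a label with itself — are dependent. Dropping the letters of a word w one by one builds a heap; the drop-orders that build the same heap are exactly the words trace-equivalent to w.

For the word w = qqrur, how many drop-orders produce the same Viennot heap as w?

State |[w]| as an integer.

3

0(q) covers ∅
1(q) covers 0:q
2(r) covers ∅
3(u) covers 1:q, 2:r
4(r) covers 3:u
floor of heap: 0:q, 2:r
completions by unplaced set U, small U first (add the entries for U minus each lowest piece of U):
  |U|=1: {4}:1
  |U|=2: {3,4}:1
  |U|=3: {1,3,4}:1  {2,3,4}:1
  start at 0(q): 2
  start at 2(r): 1
sum over floor = 3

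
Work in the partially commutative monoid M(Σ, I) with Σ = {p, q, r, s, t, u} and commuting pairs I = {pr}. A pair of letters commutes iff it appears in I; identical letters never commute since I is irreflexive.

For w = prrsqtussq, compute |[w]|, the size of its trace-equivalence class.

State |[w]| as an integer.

0(p) covers ∅
1(r) covers ∅
2(r) covers 1:r
3(s) covers 0:p, 2:r
4(q) covers 3:s
5(t) covers 4:q
6(u) covers 5:t
7(s) covers 6:u
8(s) covers 7:s
9(q) covers 8:s
floor of heap: 0:p, 1:r
completions by unplaced set U, small U first (add the entries for U minus each lowest piece of U):
  |U|=1: {9}:1
  |U|=2: {8,9}:1
  |U|=3: {7,8,9}:1
  |U|=4: {6,7,8,9}:1
  |U|=5: {5,6,7,8,9}:1
  |U|=6: {4,5,6,7,8,9}:1
  |U|=7: {3,4,5,6,7,8,9}:1
  |U|=8: {0,3,4,5,6,7,8,9}:1  {2,3,4,5,6,7,8,9}:1
  start at 0(p): 1
  start at 1(r): 2
sum over floor = 3

3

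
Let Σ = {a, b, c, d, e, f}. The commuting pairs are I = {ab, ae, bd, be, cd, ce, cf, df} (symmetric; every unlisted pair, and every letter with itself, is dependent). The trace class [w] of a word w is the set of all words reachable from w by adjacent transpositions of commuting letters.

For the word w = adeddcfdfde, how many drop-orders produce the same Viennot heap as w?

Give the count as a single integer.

150

piece 0:a — minimal
piece 1:d rests on {0:a}
piece 2:e rests on {1:d}
piece 3:d rests on {2:e}
piece 4:d rests on {3:d}
piece 5:c rests on {0:a}
piece 6:f rests on {2:e}
piece 7:d rests on {4:d}
piece 8:f rests on {6:f}
piece 9:d rests on {7:d}
piece 10:e rests on {8:f, 9:d}
minimal pieces: {0:a}
ways to finish when only these pieces remain (= sum over removing one remaining piece with nothing left below it):
  1 left: {5}→1  {10}→1
  2 left: {5,10}→2  {8,10}→1  {9,10}→1
  3 left: {5,8,10}→3  {5,9,10}→3  {6,8,10}→1  {7,9,10}→1  {8,9,10}→2
  4 left: {4,7,9,10}→1  {5,6,8,10}→4  {5,7,9,10}→4  {5,8,9,10}→8  {6,8,9,10}→3  {7,8,9,10}→3
  5 left: {3,4,7,9,10}→1  {4,5,7,9,10}→5  {4,7,8,9,10}→4  {5,6,8,9,10}→15  {5,7,8,9,10}→15  {6,7,8,9,10}→6
  6 left: {3,4,5,7,9,10}→6  {3,4,7,8,9,10}→5  {4,5,7,8,9,10}→24  {4,6,7,8,9,10}→10  {5,6,7,8,9,10}→36
  7 left: {3,4,5,7,8,9,10}→35  {3,4,6,7,8,9,10}→15  {4,5,6,7,8,9,10}→70
  8 left: {2,3,4,6,7,8,9,10}→15  {3,4,5,6,7,8,9,10}→120
  9 left: {1,2,3,4,6,7,8,9,10}→15  {2,3,4,5,6,7,8,9,10}→135
  placing 0:a first → 150 extensions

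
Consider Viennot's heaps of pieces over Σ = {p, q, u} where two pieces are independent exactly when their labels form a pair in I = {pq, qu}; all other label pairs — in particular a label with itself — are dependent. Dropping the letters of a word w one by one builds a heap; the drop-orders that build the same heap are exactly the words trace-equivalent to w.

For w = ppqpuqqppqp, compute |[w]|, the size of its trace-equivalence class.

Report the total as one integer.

drop 0:p onto floor
drop 1:p onto {0:p}
drop 2:q onto floor
drop 3:p onto {1:p}
drop 4:u onto {3:p}
drop 5:q onto {2:q}
drop 6:q onto {5:q}
drop 7:p onto {4:u}
drop 8:p onto {7:p}
drop 9:q onto {6:q}
drop 10:p onto {8:p}
ground layer = {0:p, 2:q}
drop-orders for the pieces not yet dropped (sum over which currently-grounded one goes next):
  1 to go: {9} 1  {10} 1
  2 to go: {6,9} 1  {8,10} 1  {9,10} 2
  3 to go: {5,6,9} 1  {6,9,10} 3  {7,8,10} 1  {8,9,10} 3
  4 to go: {2,5,6,9} 1  {4,7,8,10} 1  {5,6,9,10} 4  {6,8,9,10} 6  {7,8,9,10} 4
  5 to go: {2,5,6,9,10} 5  {3,4,7,8,10} 1  {4,7,8,9,10} 5  {5,6,8,9,10} 10  {6,7,8,9,10} 10
  6 to go: {1,3,4,7,8,10} 1  {2,5,6,8,9,10} 15  {3,4,7,8,9,10} 6  {4,6,7,8,9,10} 15  {5,6,7,8,9,10} 20
  7 to go: {0,1,3,4,7,8,10} 1  {1,3,4,7,8,9,10} 7  {2,5,6,7,8,9,10} 35  {3,4,6,7,8,9,10} 21  {4,5,6,7,8,9,10} 35
  8 to go: {0,1,3,4,7,8,9,10} 8  {1,3,4,6,7,8,9,10} 28  {2,4,5,6,7,8,9,10} 70  {3,4,5,6,7,8,9,10} 56
  9 to go: {0,1,3,4,6,7,8,9,10} 36  {1,3,4,5,6,7,8,9,10} 84  {2,3,4,5,6,7,8,9,10} 126
  if 0:p drops first: 210 orders
  if 2:q drops first: 120 orders
heap linearizations: 330

330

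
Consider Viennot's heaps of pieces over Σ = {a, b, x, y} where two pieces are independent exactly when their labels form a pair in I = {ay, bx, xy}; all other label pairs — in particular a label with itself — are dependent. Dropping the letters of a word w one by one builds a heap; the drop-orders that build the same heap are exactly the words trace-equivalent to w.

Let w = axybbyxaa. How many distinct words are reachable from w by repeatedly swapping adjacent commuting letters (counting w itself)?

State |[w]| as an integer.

0(a) covers ∅
1(x) covers 0:a
2(y) covers ∅
3(b) covers 0:a, 2:y
4(b) covers 3:b
5(y) covers 4:b
6(x) covers 1:x
7(a) covers 4:b, 6:x
8(a) covers 7:a
floor of heap: 0:a, 2:y
completions by unplaced set U, small U first (add the entries for U minus each lowest piece of U):
  |U|=1: {5}:1  {8}:1
  |U|=2: {5,8}:2  {7,8}:1
  |U|=3: {5,7,8}:3  {6,7,8}:1
  |U|=4: {1,6,7,8}:1  {4,5,7,8}:3  {5,6,7,8}:4
  |U|=5: {1,5,6,7,8}:5  {3,4,5,7,8}:3  {4,5,6,7,8}:7
  |U|=6: {1,4,5,6,7,8}:12  {2,3,4,5,7,8}:3  {3,4,5,6,7,8}:10
  |U|=7: {1,3,4,5,6,7,8}:22  {2,3,4,5,6,7,8}:13
  start at 0(a): 35
  start at 2(y): 22
sum over floor = 57

57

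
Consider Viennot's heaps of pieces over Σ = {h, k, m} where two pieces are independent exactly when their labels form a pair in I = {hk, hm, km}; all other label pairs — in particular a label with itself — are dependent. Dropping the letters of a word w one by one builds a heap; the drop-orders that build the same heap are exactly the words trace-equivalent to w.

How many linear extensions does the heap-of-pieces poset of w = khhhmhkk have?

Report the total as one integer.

drop 0:k onto floor
drop 1:h onto floor
drop 2:h onto {1:h}
drop 3:h onto {2:h}
drop 4:m onto floor
drop 5:h onto {3:h}
drop 6:k onto {0:k}
drop 7:k onto {6:k}
ground layer = {0:k, 1:h, 4:m}
drop-orders for the pieces not yet dropped (sum over which currently-grounded one goes next):
  1 to go: {4} 1  {5} 1  {7} 1
  2 to go: {3,5} 1  {4,5} 2  {4,7} 2  {5,7} 2  {6,7} 1
  3 to go: {0,6,7} 1  {2,3,5} 1  {3,4,5} 3  {3,5,7} 3  {4,5,7} 6  {4,6,7} 3  {5,6,7} 3
  4 to go: {0,4,6,7} 4  {0,5,6,7} 4  {1,2,3,5} 1  {2,3,4,5} 4  {2,3,5,7} 4  {3,4,5,7} 12  {3,5,6,7} 6  {4,5,6,7} 12
  5 to go: {0,3,5,6,7} 10  {0,4,5,6,7} 20  {1,2,3,4,5} 5  {1,2,3,5,7} 5  {2,3,4,5,7} 20  {2,3,5,6,7} 10  {3,4,5,6,7} 30
  6 to go: {0,2,3,5,6,7} 20  {0,3,4,5,6,7} 60  {1,2,3,4,5,7} 30  {1,2,3,5,6,7} 15  {2,3,4,5,6,7} 60
  if 0:k drops first: 105 orders
  if 1:h drops first: 140 orders
  if 4:m drops first: 35 orders
heap linearizations: 280

280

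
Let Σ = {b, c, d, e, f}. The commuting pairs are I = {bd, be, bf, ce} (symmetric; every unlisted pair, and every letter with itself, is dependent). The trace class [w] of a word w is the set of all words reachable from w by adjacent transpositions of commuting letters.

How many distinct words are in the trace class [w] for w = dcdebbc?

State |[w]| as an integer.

9

drop 0:d onto floor
drop 1:c onto {0:d}
drop 2:d onto {1:c}
drop 3:e onto {2:d}
drop 4:b onto {1:c}
drop 5:b onto {4:b}
drop 6:c onto {2:d, 5:b}
ground layer = {0:d}
drop-orders for the pieces not yet dropped (sum over which currently-grounded one goes next):
  1 to go: {3} 1  {6} 1
  2 to go: {3,6} 2  {5,6} 1
  3 to go: {2,3,6} 2  {3,5,6} 3  {4,5,6} 1
  4 to go: {2,3,5,6} 5  {3,4,5,6} 4
  5 to go: {2,3,4,5,6} 9
  if 0:d drops first: 9 orders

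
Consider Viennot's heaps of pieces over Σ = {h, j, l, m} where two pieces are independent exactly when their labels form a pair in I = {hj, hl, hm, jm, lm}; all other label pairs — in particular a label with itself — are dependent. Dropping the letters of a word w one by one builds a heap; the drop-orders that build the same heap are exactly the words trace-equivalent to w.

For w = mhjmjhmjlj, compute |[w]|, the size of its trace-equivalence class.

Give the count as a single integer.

piece 0:m — minimal
piece 1:h — minimal
piece 2:j — minimal
piece 3:m rests on {0:m}
piece 4:j rests on {2:j}
piece 5:h rests on {1:h}
piece 6:m rests on {3:m}
piece 7:j rests on {4:j}
piece 8:l rests on {7:j}
piece 9:j rests on {8:l}
minimal pieces: {0:m, 1:h, 2:j}
ways to finish when only these pieces remain (= sum over removing one remaining piece with nothing left below it):
  1 left: {5}→1  {6}→1  {9}→1
  2 left: {1,5}→1  {3,6}→1  {5,6}→2  {5,9}→2  {6,9}→2  {8,9}→1
  3 left: {0,3,6}→1  {1,5,6}→3  {1,5,9}→3  {3,5,6}→3  {3,6,9}→3  {5,6,9}→6  {5,8,9}→3  {6,8,9}→3  {7,8,9}→1
  4 left: {0,3,5,6}→4  {0,3,6,9}→4  {1,3,5,6}→6  {1,5,6,9}→12  {1,5,8,9}→6  {3,5,6,9}→12  {3,6,8,9}→6  {4,7,8,9}→1  {5,6,8,9}→12  {5,7,8,9}→4  {6,7,8,9}→4
  5 left: {0,1,3,5,6}→10  {0,3,5,6,9}→20  {0,3,6,8,9}→10  {1,3,5,6,9}→30  {1,5,6,8,9}→30  {1,5,7,8,9}→10  {2,4,7,8,9}→1  {3,5,6,8,9}→30  {3,6,7,8,9}→10  {4,5,7,8,9}→5  {4,6,7,8,9}→5  {5,6,7,8,9}→20
  6 left: {0,1,3,5,6,9}→60  {0,3,5,6,8,9}→60  {0,3,6,7,8,9}→20  {1,3,5,6,8,9}→90  {1,4,5,7,8,9}→15  {1,5,6,7,8,9}→60  {2,4,5,7,8,9}→6  {2,4,6,7,8,9}→6  {3,4,6,7,8,9}→15  {3,5,6,7,8,9}→60  {4,5,6,7,8,9}→30
  7 left: {0,1,3,5,6,8,9}→210  {0,3,4,6,7,8,9}→35  {0,3,5,6,7,8,9}→140  {1,2,4,5,7,8,9}→21  {1,3,5,6,7,8,9}→210  {1,4,5,6,7,8,9}→105  {2,3,4,6,7,8,9}→21  {2,4,5,6,7,8,9}→42  {3,4,5,6,7,8,9}→105
  8 left: {0,1,3,5,6,7,8,9}→560  {0,2,3,4,6,7,8,9}→56  {0,3,4,5,6,7,8,9}→280  {1,2,4,5,6,7,8,9}→168  {1,3,4,5,6,7,8,9}→420  {2,3,4,5,6,7,8,9}→168
  placing 0:m first → 756 extensions
  placing 1:h first → 504 extensions
  placing 2:j first → 1260 extensions
total linear extensions = 2520

2520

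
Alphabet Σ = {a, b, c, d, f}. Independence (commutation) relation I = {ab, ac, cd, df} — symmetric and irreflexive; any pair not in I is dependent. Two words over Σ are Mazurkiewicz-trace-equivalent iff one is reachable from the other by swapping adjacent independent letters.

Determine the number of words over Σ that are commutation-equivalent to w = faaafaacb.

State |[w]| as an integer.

6

drop 0:f onto floor
drop 1:a onto {0:f}
drop 2:a onto {1:a}
drop 3:a onto {2:a}
drop 4:f onto {3:a}
drop 5:a onto {4:f}
drop 6:a onto {5:a}
drop 7:c onto {4:f}
drop 8:b onto {7:c}
ground layer = {0:f}
drop-orders for the pieces not yet dropped (sum over which currently-grounded one goes next):
  1 to go: {6} 1  {8} 1
  2 to go: {5,6} 1  {6,8} 2  {7,8} 1
  3 to go: {5,6,8} 3  {6,7,8} 3
  4 to go: {5,6,7,8} 6
  5 to go: {4,5,6,7,8} 6
  6 to go: {3,4,5,6,7,8} 6
  7 to go: {2,3,4,5,6,7,8} 6
  if 0:f drops first: 6 orders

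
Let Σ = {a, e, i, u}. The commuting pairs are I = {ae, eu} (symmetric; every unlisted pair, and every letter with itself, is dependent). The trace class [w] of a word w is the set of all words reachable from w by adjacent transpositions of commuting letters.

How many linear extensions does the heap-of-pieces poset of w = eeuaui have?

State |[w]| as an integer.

0(e) covers ∅
1(e) covers 0:e
2(u) covers ∅
3(a) covers 2:u
4(u) covers 3:a
5(i) covers 1:e, 4:u
floor of heap: 0:e, 2:u
completions by unplaced set U, small U first (add the entries for U minus each lowest piece of U):
  |U|=1: {5}:1
  |U|=2: {1,5}:1  {4,5}:1
  |U|=3: {0,1,5}:1  {1,4,5}:2  {3,4,5}:1
  |U|=4: {0,1,4,5}:3  {1,3,4,5}:3  {2,3,4,5}:1
  start at 0(e): 4
  start at 2(u): 6
sum over floor = 10

10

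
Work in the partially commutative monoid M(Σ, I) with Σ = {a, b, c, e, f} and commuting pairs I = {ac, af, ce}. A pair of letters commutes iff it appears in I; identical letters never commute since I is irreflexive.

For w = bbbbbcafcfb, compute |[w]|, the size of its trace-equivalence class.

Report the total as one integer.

drop 0:b onto floor
drop 1:b onto {0:b}
drop 2:b onto {1:b}
drop 3:b onto {2:b}
drop 4:b onto {3:b}
drop 5:c onto {4:b}
drop 6:a onto {4:b}
drop 7:f onto {5:c}
drop 8:c onto {7:f}
drop 9:f onto {8:c}
drop 10:b onto {6:a, 9:f}
ground layer = {0:b}
drop-orders for the pieces not yet dropped (sum over which currently-grounded one goes next):
  1 to go: {10} 1
  2 to go: {6,10} 1  {9,10} 1
  3 to go: {6,9,10} 2  {8,9,10} 1
  4 to go: {6,8,9,10} 3  {7,8,9,10} 1
  5 to go: {5,7,8,9,10} 1  {6,7,8,9,10} 4
  6 to go: {5,6,7,8,9,10} 5
  7 to go: {4,5,6,7,8,9,10} 5
  8 to go: {3,4,5,6,7,8,9,10} 5
  9 to go: {2,3,4,5,6,7,8,9,10} 5
  if 0:b drops first: 5 orders

5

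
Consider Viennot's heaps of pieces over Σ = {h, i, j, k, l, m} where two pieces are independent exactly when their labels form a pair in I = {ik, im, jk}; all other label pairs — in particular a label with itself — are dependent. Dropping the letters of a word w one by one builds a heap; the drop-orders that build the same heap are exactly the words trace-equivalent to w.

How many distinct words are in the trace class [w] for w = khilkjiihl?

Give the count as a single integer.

#0=k has no predecessor
#1=h depends on [0:k]
#2=i depends on [1:h]
#3=l depends on [2:i]
#4=k depends on [3:l]
#5=j depends on [3:l]
#6=i depends on [5:j]
#7=i depends on [6:i]
#8=h depends on [4:k, 7:i]
#9=l depends on [8:h]
sources: [0:k]
N(rest) = Σ N(rest − s) over sources s of rest; N(one piece) = 1:
  size 1 → [9]=1
  size 2 → [8,9]=1
  size 3 → [4,8,9]=1  [7,8,9]=1
  size 4 → [4,7,8,9]=2  [6,7,8,9]=1
  size 5 → [4,6,7,8,9]=3  [5,6,7,8,9]=1
  size 6 → [4,5,6,7,8,9]=4
  size 7 → [3,4,5,6,7,8,9]=4
  size 8 → [2,3,4,5,6,7,8,9]=4
  first=0(k) contributes 4

4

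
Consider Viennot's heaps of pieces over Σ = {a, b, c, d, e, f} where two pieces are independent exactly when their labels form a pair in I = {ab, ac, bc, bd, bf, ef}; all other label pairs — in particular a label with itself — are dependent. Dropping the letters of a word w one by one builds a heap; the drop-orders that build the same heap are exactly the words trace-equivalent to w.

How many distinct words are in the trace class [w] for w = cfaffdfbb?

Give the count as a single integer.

36

drop 0:c onto floor
drop 1:f onto {0:c}
drop 2:a onto {1:f}
drop 3:f onto {2:a}
drop 4:f onto {3:f}
drop 5:d onto {4:f}
drop 6:f onto {5:d}
drop 7:b onto floor
drop 8:b onto {7:b}
ground layer = {0:c, 7:b}
drop-orders for the pieces not yet dropped (sum over which currently-grounded one goes next):
  1 to go: {6} 1  {8} 1
  2 to go: {5,6} 1  {6,8} 2  {7,8} 1
  3 to go: {4,5,6} 1  {5,6,8} 3  {6,7,8} 3
  4 to go: {3,4,5,6} 1  {4,5,6,8} 4  {5,6,7,8} 6
  5 to go: {2,3,4,5,6} 1  {3,4,5,6,8} 5  {4,5,6,7,8} 10
  6 to go: {1,2,3,4,5,6} 1  {2,3,4,5,6,8} 6  {3,4,5,6,7,8} 15
  7 to go: {0,1,2,3,4,5,6} 1  {1,2,3,4,5,6,8} 7  {2,3,4,5,6,7,8} 21
  if 0:c drops first: 28 orders
  if 7:b drops first: 8 orders
heap linearizations: 36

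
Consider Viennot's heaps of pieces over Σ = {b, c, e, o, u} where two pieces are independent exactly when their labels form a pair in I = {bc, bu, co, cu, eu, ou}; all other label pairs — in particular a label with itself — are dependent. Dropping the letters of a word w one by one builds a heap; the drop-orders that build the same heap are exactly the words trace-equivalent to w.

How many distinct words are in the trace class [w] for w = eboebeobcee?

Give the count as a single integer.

3

piece 0:e — minimal
piece 1:b rests on {0:e}
piece 2:o rests on {1:b}
piece 3:e rests on {2:o}
piece 4:b rests on {3:e}
piece 5:e rests on {4:b}
piece 6:o rests on {5:e}
piece 7:b rests on {6:o}
piece 8:c rests on {5:e}
piece 9:e rests on {7:b, 8:c}
piece 10:e rests on {9:e}
minimal pieces: {0:e}
ways to finish when only these pieces remain (= sum over removing one remaining piece with nothing left below it):
  1 left: {10}→1
  2 left: {9,10}→1
  3 left: {7,9,10}→1  {8,9,10}→1
  4 left: {6,7,9,10}→1  {7,8,9,10}→2
  5 left: {6,7,8,9,10}→3
  6 left: {5,6,7,8,9,10}→3
  7 left: {4,5,6,7,8,9,10}→3
  8 left: {3,4,5,6,7,8,9,10}→3
  9 left: {2,3,4,5,6,7,8,9,10}→3
  placing 0:e first → 3 extensions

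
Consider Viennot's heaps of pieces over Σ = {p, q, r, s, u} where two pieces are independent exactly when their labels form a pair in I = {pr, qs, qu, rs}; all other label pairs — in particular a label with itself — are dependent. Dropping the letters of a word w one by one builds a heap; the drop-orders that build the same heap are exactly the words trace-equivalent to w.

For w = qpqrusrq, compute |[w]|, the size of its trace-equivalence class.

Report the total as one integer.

3

0(q) covers ∅
1(p) covers 0:q
2(q) covers 1:p
3(r) covers 2:q
4(u) covers 3:r
5(s) covers 4:u
6(r) covers 4:u
7(q) covers 6:r
floor of heap: 0:q
completions by unplaced set U, small U first (add the entries for U minus each lowest piece of U):
  |U|=1: {5}:1  {7}:1
  |U|=2: {5,7}:2  {6,7}:1
  |U|=3: {5,6,7}:3
  |U|=4: {4,5,6,7}:3
  |U|=5: {3,4,5,6,7}:3
  |U|=6: {2,3,4,5,6,7}:3
  start at 0(q): 3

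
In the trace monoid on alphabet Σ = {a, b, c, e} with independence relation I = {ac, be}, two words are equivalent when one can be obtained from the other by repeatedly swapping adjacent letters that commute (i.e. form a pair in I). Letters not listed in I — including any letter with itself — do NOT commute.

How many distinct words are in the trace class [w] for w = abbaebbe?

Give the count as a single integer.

drop 0:a onto floor
drop 1:b onto {0:a}
drop 2:b onto {1:b}
drop 3:a onto {2:b}
drop 4:e onto {3:a}
drop 5:b onto {3:a}
drop 6:b onto {5:b}
drop 7:e onto {4:e}
ground layer = {0:a}
drop-orders for the pieces not yet dropped (sum over which currently-grounded one goes next):
  1 to go: {6} 1  {7} 1
  2 to go: {4,7} 1  {5,6} 1  {6,7} 2
  3 to go: {4,6,7} 3  {5,6,7} 3
  4 to go: {4,5,6,7} 6
  5 to go: {3,4,5,6,7} 6
  6 to go: {2,3,4,5,6,7} 6
  if 0:a drops first: 6 orders

6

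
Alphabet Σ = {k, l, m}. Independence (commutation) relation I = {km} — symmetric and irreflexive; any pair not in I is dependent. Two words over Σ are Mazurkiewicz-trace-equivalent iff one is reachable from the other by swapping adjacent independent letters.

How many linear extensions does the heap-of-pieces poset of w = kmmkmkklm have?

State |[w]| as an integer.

35

#0=k has no predecessor
#1=m has no predecessor
#2=m depends on [1:m]
#3=k depends on [0:k]
#4=m depends on [2:m]
#5=k depends on [3:k]
#6=k depends on [5:k]
#7=l depends on [4:m, 6:k]
#8=m depends on [7:l]
sources: [0:k, 1:m]
N(rest) = Σ N(rest − s) over sources s of rest; N(one piece) = 1:
  size 1 → [8]=1
  size 2 → [7,8]=1
  size 3 → [4,7,8]=1  [6,7,8]=1
  size 4 → [2,4,7,8]=1  [4,6,7,8]=2  [5,6,7,8]=1
  size 5 → [1,2,4,7,8]=1  [2,4,6,7,8]=3  [3,5,6,7,8]=1  [4,5,6,7,8]=3
  size 6 → [0,3,5,6,7,8]=1  [1,2,4,6,7,8]=4  [2,4,5,6,7,8]=6  [3,4,5,6,7,8]=4
  size 7 → [0,3,4,5,6,7,8]=5  [1,2,4,5,6,7,8]=10  [2,3,4,5,6,7,8]=10
  first=0(k) contributes 20
  first=1(m) contributes 15
|[w]| = 35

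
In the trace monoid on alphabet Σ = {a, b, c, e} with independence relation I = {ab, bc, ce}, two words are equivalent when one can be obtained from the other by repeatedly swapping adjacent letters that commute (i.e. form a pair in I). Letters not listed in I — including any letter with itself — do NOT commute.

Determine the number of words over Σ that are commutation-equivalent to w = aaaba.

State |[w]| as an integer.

piece 0:a — minimal
piece 1:a rests on {0:a}
piece 2:a rests on {1:a}
piece 3:b — minimal
piece 4:a rests on {2:a}
minimal pieces: {0:a, 3:b}
ways to finish when only these pieces remain (= sum over removing one remaining piece with nothing left below it):
  1 left: {3}→1  {4}→1
  2 left: {2,4}→1  {3,4}→2
  3 left: {1,2,4}→1  {2,3,4}→3
  placing 0:a first → 4 extensions
  placing 3:b first → 1 extensions
total linear extensions = 5

5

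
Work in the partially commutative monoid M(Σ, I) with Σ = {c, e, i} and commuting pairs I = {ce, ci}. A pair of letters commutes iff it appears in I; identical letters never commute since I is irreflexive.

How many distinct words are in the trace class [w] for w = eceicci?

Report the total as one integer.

drop 0:e onto floor
drop 1:c onto floor
drop 2:e onto {0:e}
drop 3:i onto {2:e}
drop 4:c onto {1:c}
drop 5:c onto {4:c}
drop 6:i onto {3:i}
ground layer = {0:e, 1:c}
drop-orders for the pieces not yet dropped (sum over which currently-grounded one goes next):
  1 to go: {5} 1  {6} 1
  2 to go: {3,6} 1  {4,5} 1  {5,6} 2
  3 to go: {1,4,5} 1  {2,3,6} 1  {3,5,6} 3  {4,5,6} 3
  4 to go: {0,2,3,6} 1  {1,4,5,6} 4  {2,3,5,6} 4  {3,4,5,6} 6
  5 to go: {0,2,3,5,6} 5  {1,3,4,5,6} 10  {2,3,4,5,6} 10
  if 0:e drops first: 20 orders
  if 1:c drops first: 15 orders
heap linearizations: 35

35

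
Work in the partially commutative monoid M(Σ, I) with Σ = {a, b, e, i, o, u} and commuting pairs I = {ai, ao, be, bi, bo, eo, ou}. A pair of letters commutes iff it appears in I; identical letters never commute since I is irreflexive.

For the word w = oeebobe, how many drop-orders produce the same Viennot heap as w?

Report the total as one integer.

210

0(o) covers ∅
1(e) covers ∅
2(e) covers 1:e
3(b) covers ∅
4(o) covers 0:o
5(b) covers 3:b
6(e) covers 2:e
floor of heap: 0:o, 1:e, 3:b
completions by unplaced set U, small U first (add the entries for U minus each lowest piece of U):
  |U|=1: {4}:1  {5}:1  {6}:1
  |U|=2: {0,4}:1  {2,6}:1  {3,5}:1  {4,5}:2  {4,6}:2  {5,6}:2
  |U|=3: {0,4,5}:3  {0,4,6}:3  {1,2,6}:1  {2,4,6}:3  {2,5,6}:3  {3,4,5}:3  {3,5,6}:3  {4,5,6}:6
  |U|=4: {0,2,4,6}:6  {0,3,4,5}:6  {0,4,5,6}:12  {1,2,4,6}:4  {1,2,5,6}:4  {2,3,5,6}:6  {2,4,5,6}:12  {3,4,5,6}:12
  |U|=5: {0,1,2,4,6}:10  {0,2,4,5,6}:30  {0,3,4,5,6}:30  {1,2,3,5,6}:10  {1,2,4,5,6}:20  {2,3,4,5,6}:30
  start at 0(o): 60
  start at 1(e): 90
  start at 3(b): 60
sum over floor = 210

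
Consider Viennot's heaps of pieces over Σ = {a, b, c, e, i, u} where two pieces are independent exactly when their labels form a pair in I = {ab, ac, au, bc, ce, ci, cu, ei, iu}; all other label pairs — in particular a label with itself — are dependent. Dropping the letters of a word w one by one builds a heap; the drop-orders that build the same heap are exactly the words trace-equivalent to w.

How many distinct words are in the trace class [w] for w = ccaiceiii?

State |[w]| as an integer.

piece 0:c — minimal
piece 1:c rests on {0:c}
piece 2:a — minimal
piece 3:i rests on {2:a}
piece 4:c rests on {1:c}
piece 5:e rests on {2:a}
piece 6:i rests on {3:i}
piece 7:i rests on {6:i}
piece 8:i rests on {7:i}
minimal pieces: {0:c, 2:a}
ways to finish when only these pieces remain (= sum over removing one remaining piece with nothing left below it):
  1 left: {4}→1  {5}→1  {8}→1
  2 left: {1,4}→1  {4,5}→2  {4,8}→2  {5,8}→2  {7,8}→1
  3 left: {0,1,4}→1  {1,4,5}→3  {1,4,8}→3  {4,5,8}→6  {4,7,8}→3  {5,7,8}→3  {6,7,8}→1
  4 left: {0,1,4,5}→4  {0,1,4,8}→4  {1,4,5,8}→12  {1,4,7,8}→6  {3,6,7,8}→1  {4,5,7,8}→12  {4,6,7,8}→4  {5,6,7,8}→4
  5 left: {0,1,4,5,8}→20  {0,1,4,7,8}→10  {1,4,5,7,8}→30  {1,4,6,7,8}→10  {3,4,6,7,8}→5  {3,5,6,7,8}→5  {4,5,6,7,8}→20
  6 left: {0,1,4,5,7,8}→60  {0,1,4,6,7,8}→20  {1,3,4,6,7,8}→15  {1,4,5,6,7,8}→60  {2,3,5,6,7,8}→5  {3,4,5,6,7,8}→30
  7 left: {0,1,3,4,6,7,8}→35  {0,1,4,5,6,7,8}→140  {1,3,4,5,6,7,8}→105  {2,3,4,5,6,7,8}→35
  placing 0:c first → 140 extensions
  placing 2:a first → 280 extensions
total linear extensions = 420

420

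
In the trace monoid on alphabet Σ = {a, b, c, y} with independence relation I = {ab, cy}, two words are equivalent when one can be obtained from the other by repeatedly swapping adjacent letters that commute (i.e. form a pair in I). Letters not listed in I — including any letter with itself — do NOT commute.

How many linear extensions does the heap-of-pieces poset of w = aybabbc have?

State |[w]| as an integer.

4

0(a) covers ∅
1(y) covers 0:a
2(b) covers 1:y
3(a) covers 1:y
4(b) covers 2:b
5(b) covers 4:b
6(c) covers 3:a, 5:b
floor of heap: 0:a
completions by unplaced set U, small U first (add the entries for U minus each lowest piece of U):
  |U|=1: {6}:1
  |U|=2: {3,6}:1  {5,6}:1
  |U|=3: {3,5,6}:2  {4,5,6}:1
  |U|=4: {2,4,5,6}:1  {3,4,5,6}:3
  |U|=5: {2,3,4,5,6}:4
  start at 0(a): 4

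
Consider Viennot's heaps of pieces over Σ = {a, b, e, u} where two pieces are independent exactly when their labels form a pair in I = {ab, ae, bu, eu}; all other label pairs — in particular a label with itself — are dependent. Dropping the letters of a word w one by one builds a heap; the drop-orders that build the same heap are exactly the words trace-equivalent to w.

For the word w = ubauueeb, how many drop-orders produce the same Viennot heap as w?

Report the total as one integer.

piece 0:u — minimal
piece 1:b — minimal
piece 2:a rests on {0:u}
piece 3:u rests on {2:a}
piece 4:u rests on {3:u}
piece 5:e rests on {1:b}
piece 6:e rests on {5:e}
piece 7:b rests on {6:e}
minimal pieces: {0:u, 1:b}
ways to finish when only these pieces remain (= sum over removing one remaining piece with nothing left below it):
  1 left: {4}→1  {7}→1
  2 left: {3,4}→1  {4,7}→2  {6,7}→1
  3 left: {2,3,4}→1  {3,4,7}→3  {4,6,7}→3  {5,6,7}→1
  4 left: {0,2,3,4}→1  {1,5,6,7}→1  {2,3,4,7}→4  {3,4,6,7}→6  {4,5,6,7}→4
  5 left: {0,2,3,4,7}→5  {1,4,5,6,7}→5  {2,3,4,6,7}→10  {3,4,5,6,7}→10
  6 left: {0,2,3,4,6,7}→15  {1,3,4,5,6,7}→15  {2,3,4,5,6,7}→20
  placing 0:u first → 35 extensions
  placing 1:b first → 35 extensions
total linear extensions = 70

70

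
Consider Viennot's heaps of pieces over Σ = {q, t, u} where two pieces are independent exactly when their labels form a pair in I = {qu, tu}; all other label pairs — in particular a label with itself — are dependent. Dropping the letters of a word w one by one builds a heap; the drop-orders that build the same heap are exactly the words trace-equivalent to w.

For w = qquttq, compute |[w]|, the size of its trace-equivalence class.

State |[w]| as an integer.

0(q) covers ∅
1(q) covers 0:q
2(u) covers ∅
3(t) covers 1:q
4(t) covers 3:t
5(q) covers 4:t
floor of heap: 0:q, 2:u
completions by unplaced set U, small U first (add the entries for U minus each lowest piece of U):
  |U|=1: {2}:1  {5}:1
  |U|=2: {2,5}:2  {4,5}:1
  |U|=3: {2,4,5}:3  {3,4,5}:1
  |U|=4: {1,3,4,5}:1  {2,3,4,5}:4
  start at 0(q): 5
  start at 2(u): 1
sum over floor = 6

6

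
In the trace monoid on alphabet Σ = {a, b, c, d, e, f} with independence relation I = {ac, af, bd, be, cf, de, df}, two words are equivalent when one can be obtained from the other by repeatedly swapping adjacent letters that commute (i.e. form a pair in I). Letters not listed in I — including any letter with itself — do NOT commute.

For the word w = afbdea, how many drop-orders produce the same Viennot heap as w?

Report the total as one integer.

drop 0:a onto floor
drop 1:f onto floor
drop 2:b onto {0:a, 1:f}
drop 3:d onto {0:a}
drop 4:e onto {0:a, 1:f}
drop 5:a onto {2:b, 3:d, 4:e}
ground layer = {0:a, 1:f}
drop-orders for the pieces not yet dropped (sum over which currently-grounded one goes next):
  1 to go: {5} 1
  2 to go: {2,5} 1  {3,5} 1  {4,5} 1
  3 to go: {2,3,5} 2  {2,4,5} 2  {3,4,5} 2
  4 to go: {1,2,4,5} 2  {2,3,4,5} 6
  if 0:a drops first: 8 orders
  if 1:f drops first: 6 orders
heap linearizations: 14

14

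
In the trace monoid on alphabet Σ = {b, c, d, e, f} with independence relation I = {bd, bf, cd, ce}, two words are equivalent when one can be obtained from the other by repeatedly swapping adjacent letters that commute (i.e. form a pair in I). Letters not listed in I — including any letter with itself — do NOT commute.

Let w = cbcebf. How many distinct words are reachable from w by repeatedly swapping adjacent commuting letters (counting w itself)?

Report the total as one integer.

4

0(c) covers ∅
1(b) covers 0:c
2(c) covers 1:b
3(e) covers 1:b
4(b) covers 2:c, 3:e
5(f) covers 2:c, 3:e
floor of heap: 0:c
completions by unplaced set U, small U first (add the entries for U minus each lowest piece of U):
  |U|=1: {4}:1  {5}:1
  |U|=2: {4,5}:2
  |U|=3: {2,4,5}:2  {3,4,5}:2
  |U|=4: {2,3,4,5}:4
  start at 0(c): 4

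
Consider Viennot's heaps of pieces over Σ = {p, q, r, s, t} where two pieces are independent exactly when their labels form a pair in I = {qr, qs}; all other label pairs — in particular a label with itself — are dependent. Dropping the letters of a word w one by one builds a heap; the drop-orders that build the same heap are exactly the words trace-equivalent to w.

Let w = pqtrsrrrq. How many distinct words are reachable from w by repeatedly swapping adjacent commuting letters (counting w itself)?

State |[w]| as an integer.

#0=p has no predecessor
#1=q depends on [0:p]
#2=t depends on [1:q]
#3=r depends on [2:t]
#4=s depends on [3:r]
#5=r depends on [4:s]
#6=r depends on [5:r]
#7=r depends on [6:r]
#8=q depends on [2:t]
sources: [0:p]
N(rest) = Σ N(rest − s) over sources s of rest; N(one piece) = 1:
  size 1 → [7]=1  [8]=1
  size 2 → [6,7]=1  [7,8]=2
  size 3 → [5,6,7]=1  [6,7,8]=3
  size 4 → [4,5,6,7]=1  [5,6,7,8]=4
  size 5 → [3,4,5,6,7]=1  [4,5,6,7,8]=5
  size 6 → [3,4,5,6,7,8]=6
  size 7 → [2,3,4,5,6,7,8]=6
  first=0(p) contributes 6

6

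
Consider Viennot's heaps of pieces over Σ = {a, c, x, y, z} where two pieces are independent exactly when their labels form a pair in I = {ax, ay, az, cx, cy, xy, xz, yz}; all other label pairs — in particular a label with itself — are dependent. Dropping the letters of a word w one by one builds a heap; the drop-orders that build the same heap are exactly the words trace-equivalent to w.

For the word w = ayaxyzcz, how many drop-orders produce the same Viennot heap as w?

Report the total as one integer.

drop 0:a onto floor
drop 1:y onto floor
drop 2:a onto {0:a}
drop 3:x onto floor
drop 4:y onto {1:y}
drop 5:z onto floor
drop 6:c onto {2:a, 5:z}
drop 7:z onto {6:c}
ground layer = {0:a, 1:y, 3:x, 5:z}
drop-orders for the pieces not yet dropped (sum over which currently-grounded one goes next):
  1 to go: {3} 1  {4} 1  {7} 1
  2 to go: {1,4} 1  {3,4} 2  {3,7} 2  {4,7} 2  {6,7} 1
  3 to go: {1,3,4} 3  {1,4,7} 3  {2,6,7} 1  {3,4,7} 6  {3,6,7} 3  {4,6,7} 3  {5,6,7} 1
  4 to go: {0,2,6,7} 1  {1,3,4,7} 12  {1,4,6,7} 6  {2,3,6,7} 4  {2,4,6,7} 4  {2,5,6,7} 2  {3,4,6,7} 12  {3,5,6,7} 4  {4,5,6,7} 4
  5 to go: {0,2,3,6,7} 5  {0,2,4,6,7} 5  {0,2,5,6,7} 3  {1,2,4,6,7} 10  {1,3,4,6,7} 30  {1,4,5,6,7} 10  {2,3,4,6,7} 20  {2,3,5,6,7} 10  {2,4,5,6,7} 10  {3,4,5,6,7} 20
  6 to go: {0,1,2,4,6,7} 15  {0,2,3,4,6,7} 30  {0,2,3,5,6,7} 18  {0,2,4,5,6,7} 18  {1,2,3,4,6,7} 60  {1,2,4,5,6,7} 30  {1,3,4,5,6,7} 60  {2,3,4,5,6,7} 60
  if 0:a drops first: 210 orders
  if 1:y drops first: 126 orders
  if 3:x drops first: 63 orders
  if 5:z drops first: 105 orders
heap linearizations: 504

504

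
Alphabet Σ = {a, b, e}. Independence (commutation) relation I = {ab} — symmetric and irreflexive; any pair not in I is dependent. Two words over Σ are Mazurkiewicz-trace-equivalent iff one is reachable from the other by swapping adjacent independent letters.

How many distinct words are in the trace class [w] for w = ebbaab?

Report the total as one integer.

10

piece 0:e — minimal
piece 1:b rests on {0:e}
piece 2:b rests on {1:b}
piece 3:a rests on {0:e}
piece 4:a rests on {3:a}
piece 5:b rests on {2:b}
minimal pieces: {0:e}
ways to finish when only these pieces remain (= sum over removing one remaining piece with nothing left below it):
  1 left: {4}→1  {5}→1
  2 left: {2,5}→1  {3,4}→1  {4,5}→2
  3 left: {1,2,5}→1  {2,4,5}→3  {3,4,5}→3
  4 left: {1,2,4,5}→4  {2,3,4,5}→6
  placing 0:e first → 10 extensions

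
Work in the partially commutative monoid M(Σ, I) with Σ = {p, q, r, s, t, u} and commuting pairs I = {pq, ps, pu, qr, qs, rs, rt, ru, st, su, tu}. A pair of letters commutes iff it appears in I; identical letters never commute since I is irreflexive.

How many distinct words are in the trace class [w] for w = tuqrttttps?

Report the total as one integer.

160

drop 0:t onto floor
drop 1:u onto floor
drop 2:q onto {0:t, 1:u}
drop 3:r onto floor
drop 4:t onto {2:q}
drop 5:t onto {4:t}
drop 6:t onto {5:t}
drop 7:t onto {6:t}
drop 8:p onto {3:r, 7:t}
drop 9:s onto floor
ground layer = {0:t, 1:u, 3:r, 9:s}
drop-orders for the pieces not yet dropped (sum over which currently-grounded one goes next):
  1 to go: {8} 1  {9} 1
  2 to go: {3,8} 1  {7,8} 1  {8,9} 2
  3 to go: {3,7,8} 2  {3,8,9} 3  {6,7,8} 1  {7,8,9} 3
  4 to go: {3,6,7,8} 3  {3,7,8,9} 8  {5,6,7,8} 1  {6,7,8,9} 4
  5 to go: {3,5,6,7,8} 4  {3,6,7,8,9} 15  {4,5,6,7,8} 1  {5,6,7,8,9} 5
  6 to go: {2,4,5,6,7,8} 1  {3,4,5,6,7,8} 5  {3,5,6,7,8,9} 24  {4,5,6,7,8,9} 6
  7 to go: {0,2,4,5,6,7,8} 1  {1,2,4,5,6,7,8} 1  {2,3,4,5,6,7,8} 6  {2,4,5,6,7,8,9} 7  {3,4,5,6,7,8,9} 35
  8 to go: {0,1,2,4,5,6,7,8} 2  {0,2,3,4,5,6,7,8} 7  {0,2,4,5,6,7,8,9} 8  {1,2,3,4,5,6,7,8} 7  {1,2,4,5,6,7,8,9} 8  {2,3,4,5,6,7,8,9} 48
  if 0:t drops first: 63 orders
  if 1:u drops first: 63 orders
  if 3:r drops first: 18 orders
  if 9:s drops first: 16 orders
heap linearizations: 160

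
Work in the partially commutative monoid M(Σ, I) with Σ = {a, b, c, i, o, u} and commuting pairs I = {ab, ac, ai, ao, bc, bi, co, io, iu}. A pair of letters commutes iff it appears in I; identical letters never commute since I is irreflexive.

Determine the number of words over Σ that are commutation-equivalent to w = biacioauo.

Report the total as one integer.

0(b) covers ∅
1(i) covers ∅
2(a) covers ∅
3(c) covers 1:i
4(i) covers 3:c
5(o) covers 0:b
6(a) covers 2:a
7(u) covers 3:c, 5:o, 6:a
8(o) covers 7:u
floor of heap: 0:b, 1:i, 2:a
completions by unplaced set U, small U first (add the entries for U minus each lowest piece of U):
  |U|=1: {4}:1  {8}:1
  |U|=2: {4,8}:2  {7,8}:1
  |U|=3: {4,7,8}:3  {5,7,8}:1  {6,7,8}:1
  |U|=4: {0,5,7,8}:1  {2,6,7,8}:1  {3,4,7,8}:3  {4,5,7,8}:4  {4,6,7,8}:4  {5,6,7,8}:2
  |U|=5: {0,4,5,7,8}:5  {0,5,6,7,8}:3  {1,3,4,7,8}:3  {2,4,6,7,8}:5  {2,5,6,7,8}:3  {3,4,5,7,8}:7  {3,4,6,7,8}:7  {4,5,6,7,8}:10
  |U|=6: {0,2,5,6,7,8}:6  {0,3,4,5,7,8}:12  {0,4,5,6,7,8}:18  {1,3,4,5,7,8}:10  {1,3,4,6,7,8}:10  {2,3,4,6,7,8}:12  {2,4,5,6,7,8}:18  {3,4,5,6,7,8}:24
  |U|=7: {0,1,3,4,5,7,8}:22  {0,2,4,5,6,7,8}:42  {0,3,4,5,6,7,8}:54  {1,2,3,4,6,7,8}:22  {1,3,4,5,6,7,8}:44  {2,3,4,5,6,7,8}:54
  start at 0(b): 120
  start at 1(i): 150
  start at 2(a): 120
sum over floor = 390

390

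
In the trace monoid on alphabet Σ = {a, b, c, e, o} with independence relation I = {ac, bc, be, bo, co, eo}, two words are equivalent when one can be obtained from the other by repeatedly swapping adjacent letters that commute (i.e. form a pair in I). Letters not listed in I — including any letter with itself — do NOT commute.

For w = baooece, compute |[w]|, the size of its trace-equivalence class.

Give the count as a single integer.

0(b) covers ∅
1(a) covers 0:b
2(o) covers 1:a
3(o) covers 2:o
4(e) covers 1:a
5(c) covers 4:e
6(e) covers 5:c
floor of heap: 0:b
completions by unplaced set U, small U first (add the entries for U minus each lowest piece of U):
  |U|=1: {3}:1  {6}:1
  |U|=2: {2,3}:1  {3,6}:2  {5,6}:1
  |U|=3: {2,3,6}:3  {3,5,6}:3  {4,5,6}:1
  |U|=4: {2,3,5,6}:6  {3,4,5,6}:4
  |U|=5: {2,3,4,5,6}:10
  start at 0(b): 10

10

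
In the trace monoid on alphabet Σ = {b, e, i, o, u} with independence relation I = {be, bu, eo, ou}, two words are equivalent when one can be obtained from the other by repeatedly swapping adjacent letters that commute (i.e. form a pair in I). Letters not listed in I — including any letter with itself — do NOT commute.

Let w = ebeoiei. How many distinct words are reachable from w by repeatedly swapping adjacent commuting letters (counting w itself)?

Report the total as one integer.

drop 0:e onto floor
drop 1:b onto floor
drop 2:e onto {0:e}
drop 3:o onto {1:b}
drop 4:i onto {2:e, 3:o}
drop 5:e onto {4:i}
drop 6:i onto {5:e}
ground layer = {0:e, 1:b}
drop-orders for the pieces not yet dropped (sum over which currently-grounded one goes next):
  1 to go: {6} 1
  2 to go: {5,6} 1
  3 to go: {4,5,6} 1
  4 to go: {2,4,5,6} 1  {3,4,5,6} 1
  5 to go: {0,2,4,5,6} 1  {1,3,4,5,6} 1  {2,3,4,5,6} 2
  if 0:e drops first: 3 orders
  if 1:b drops first: 3 orders
heap linearizations: 6

6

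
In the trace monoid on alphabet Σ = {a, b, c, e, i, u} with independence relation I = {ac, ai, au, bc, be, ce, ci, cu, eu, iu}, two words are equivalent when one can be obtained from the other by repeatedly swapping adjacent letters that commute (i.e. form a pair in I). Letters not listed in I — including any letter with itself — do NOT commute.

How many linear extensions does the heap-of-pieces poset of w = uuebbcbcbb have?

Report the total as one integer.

#0=u has no predecessor
#1=u depends on [0:u]
#2=e has no predecessor
#3=b depends on [1:u]
#4=b depends on [3:b]
#5=c has no predecessor
#6=b depends on [4:b]
#7=c depends on [5:c]
#8=b depends on [6:b]
#9=b depends on [8:b]
sources: [0:u, 2:e, 5:c]
N(rest) = Σ N(rest − s) over sources s of rest; N(one piece) = 1:
  size 1 → [2]=1  [7]=1  [9]=1
  size 2 → [2,7]=2  [2,9]=2  [5,7]=1  [7,9]=2  [8,9]=1
  size 3 → [2,5,7]=3  [2,7,9]=6  [2,8,9]=3  [5,7,9]=3  [6,8,9]=1  [7,8,9]=3
  size 4 → [2,5,7,9]=12  [2,6,8,9]=4  [2,7,8,9]=12  [4,6,8,9]=1  [5,7,8,9]=6  [6,7,8,9]=4
  size 5 → [2,4,6,8,9]=5  [2,5,7,8,9]=30  [2,6,7,8,9]=20  [3,4,6,8,9]=1  [4,6,7,8,9]=5  [5,6,7,8,9]=10
  size 6 → [1,3,4,6,8,9]=1  [2,3,4,6,8,9]=6  [2,4,6,7,8,9]=30  [2,5,6,7,8,9]=60  [3,4,6,7,8,9]=6  [4,5,6,7,8,9]=15
  size 7 → [0,1,3,4,6,8,9]=1  [1,2,3,4,6,8,9]=7  [1,3,4,6,7,8,9]=7  [2,3,4,6,7,8,9]=42  [2,4,5,6,7,8,9]=105  [3,4,5,6,7,8,9]=21
  size 8 → [0,1,2,3,4,6,8,9]=8  [0,1,3,4,6,7,8,9]=8  [1,2,3,4,6,7,8,9]=56  [1,3,4,5,6,7,8,9]=28  [2,3,4,5,6,7,8,9]=168
  first=0(u) contributes 252
  first=2(e) contributes 36
  first=5(c) contributes 72
|[w]| = 360

360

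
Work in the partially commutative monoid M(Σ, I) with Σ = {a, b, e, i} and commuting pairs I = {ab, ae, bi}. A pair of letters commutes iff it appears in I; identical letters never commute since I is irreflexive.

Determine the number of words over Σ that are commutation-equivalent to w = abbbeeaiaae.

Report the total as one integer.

63

0(a) covers ∅
1(b) covers ∅
2(b) covers 1:b
3(b) covers 2:b
4(e) covers 3:b
5(e) covers 4:e
6(a) covers 0:a
7(i) covers 5:e, 6:a
8(a) covers 7:i
9(a) covers 8:a
10(e) covers 7:i
floor of heap: 0:a, 1:b
completions by unplaced set U, small U first (add the entries for U minus each lowest piece of U):
  |U|=1: {9}:1  {10}:1
  |U|=2: {8,9}:1  {9,10}:2
  |U|=3: {8,9,10}:3
  |U|=4: {7,8,9,10}:3
  |U|=5: {5,7,8,9,10}:3  {6,7,8,9,10}:3
  |U|=6: {0,6,7,8,9,10}:3  {4,5,7,8,9,10}:3  {5,6,7,8,9,10}:6
  |U|=7: {0,5,6,7,8,9,10}:9  {3,4,5,7,8,9,10}:3  {4,5,6,7,8,9,10}:9
  |U|=8: {0,4,5,6,7,8,9,10}:18  {2,3,4,5,7,8,9,10}:3  {3,4,5,6,7,8,9,10}:12
  |U|=9: {0,3,4,5,6,7,8,9,10}:30  {1,2,3,4,5,7,8,9,10}:3  {2,3,4,5,6,7,8,9,10}:15
  start at 0(a): 18
  start at 1(b): 45
sum over floor = 63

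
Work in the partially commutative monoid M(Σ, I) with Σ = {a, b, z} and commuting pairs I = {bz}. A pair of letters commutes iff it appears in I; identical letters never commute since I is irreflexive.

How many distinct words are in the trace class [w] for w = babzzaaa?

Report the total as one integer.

3

piece 0:b — minimal
piece 1:a rests on {0:b}
piece 2:b rests on {1:a}
piece 3:z rests on {1:a}
piece 4:z rests on {3:z}
piece 5:a rests on {2:b, 4:z}
piece 6:a rests on {5:a}
piece 7:a rests on {6:a}
minimal pieces: {0:b}
ways to finish when only these pieces remain (= sum over removing one remaining piece with nothing left below it):
  1 left: {7}→1
  2 left: {6,7}→1
  3 left: {5,6,7}→1
  4 left: {2,5,6,7}→1  {4,5,6,7}→1
  5 left: {2,4,5,6,7}→2  {3,4,5,6,7}→1
  6 left: {2,3,4,5,6,7}→3
  placing 0:b first → 3 extensions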